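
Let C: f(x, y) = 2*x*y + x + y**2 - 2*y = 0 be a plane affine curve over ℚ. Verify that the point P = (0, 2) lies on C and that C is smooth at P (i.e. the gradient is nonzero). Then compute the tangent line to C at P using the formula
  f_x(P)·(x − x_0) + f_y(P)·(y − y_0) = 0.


Tangent line at P: 5*x + 2*y - 4 = 0.

Step 1: f(0, 2) = 0, so P lies on C.
Step 2: partial derivatives
  f_x(x, y) = 2*y + 1, f_y(x, y) = 2*x + 2*y - 2.
  f_x(P) = 5, f_y(P) = 2 (gradient nonzero, so P is smooth).
Step 3: tangent line at P: 5·(x − 0) + 2·(y − 2) = 0.
Expanding: 5*x + 2*y - 4 = 0.


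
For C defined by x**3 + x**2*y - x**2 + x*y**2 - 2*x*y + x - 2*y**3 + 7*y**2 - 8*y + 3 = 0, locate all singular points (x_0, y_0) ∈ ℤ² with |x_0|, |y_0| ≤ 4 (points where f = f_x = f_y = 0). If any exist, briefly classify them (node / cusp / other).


Singular points: {(0, 1)}; classification: cusp.

Compute partial derivatives:
  f_x = 3*x**2 + 2*x*y - 2*x + y**2 - 2*y + 1.
  f_y = x**2 + 2*x*y - 2*x - 6*y**2 + 14*y - 8.
Scan x_0 ∈ {−4, ..., 4}. For each x_0, f_y(x_0, y) is a polynomial in y; find its integer roots y ∈ {−4, ..., 4}, then test f_x and f at those candidates.
  x = -4: f_y(-4, y) = -6*y**2 + 6*y + 16; no integer root y with |y| ≤ 4.
  x = -3: f_y(-3, y) = -6*y**2 + 8*y + 7; no integer root y with |y| ≤ 4.
  x = -2: f_y(-2, y) = -6*y**2 + 10*y; vanishes at y ∈ {0}. (-2, 0): f_x = 17 ≠ 0.
  x = -1: f_y(-1, y) = -6*y**2 + 12*y - 5; no integer root y with |y| ≤ 4.
  x = 0: f_y(0, y) = -6*y**2 + 14*y - 8; vanishes at y ∈ {1}. (0, 1): f_x = 0, f = 0 — SINGULAR.
  x = 1: f_y(1, y) = -6*y**2 + 16*y - 9; no integer root y with |y| ≤ 4.
  x = 2: f_y(2, y) = -6*y**2 + 18*y - 8; no integer root y with |y| ≤ 4.
  x = 3: f_y(3, y) = -6*y**2 + 20*y - 5; no integer root y with |y| ≤ 4.
  x = 4: f_y(4, y) = -6*y**2 + 22*y; vanishes at y ∈ {0}. (4, 0): f_x = 41 ≠ 0.
Only singular point on the grid: (0, 1).
Classify: substitute x = 0 + u, y = 1 + v and expand: f = u**3 + u**2*v + u*v**2 - 2*v**3 + v**2.
No constant or linear terms (consistent with a singular point). Quadratic part: v**2. Cubic part: u**3 + u**2*v + u*v**2 - 2*v**3.
The quadratic part v**2 is a perfect square, so there is a single (double) tangent line v = 0, i.e. y = 1. Restricting the cubic part to that line (v = 0) leaves u**3 ≠ 0, so f is not divisible by v and the branch is v² ≈ -u**3 to lowest order — this is a cusp.
Classification: cusp.


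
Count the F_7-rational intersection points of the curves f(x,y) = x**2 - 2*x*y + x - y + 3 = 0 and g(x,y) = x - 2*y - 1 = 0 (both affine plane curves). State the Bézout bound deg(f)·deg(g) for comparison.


Common zeros: {(0, 3)}; count = 1; Bézout bound = 2.

deg(f) = 2, deg(g) = 1, so Bézout bound = 2.
Scan x ∈ F_7. For each x, list the y ∈ F_7 with f(x, y) ≡ 0 and those with g(x, y) ≡ 0 (mod 7); the common zeros in that column are the intersection.
  x = 0: f ≡ 0 at y ∈ {3}; g ≡ 0 at y ∈ {3}; common: {3}.
  x = 1: f ≡ 0 at y ∈ {4}; g ≡ 0 at y ∈ {0}; common: ∅.
  x = 2: f ≡ 0 at y ∈ {6}; g ≡ 0 at y ∈ {4}; common: ∅.
  x = 3: f ≡ 0 at y ∈ ∅; g ≡ 0 at y ∈ {1}; common: ∅.
  x = 4: f ≡ 0 at y ∈ {1}; g ≡ 0 at y ∈ {5}; common: ∅.
  x = 5: f ≡ 0 at y ∈ {3}; g ≡ 0 at y ∈ {2}; common: ∅.
  x = 6: f ≡ 0 at y ∈ {4}; g ≡ 0 at y ∈ {6}; common: ∅.
Collecting: common zeros = {(0, 3)}, so the count is 1.
Comparison with the Bézout bound: 1 ≤ 2 = deg(f)·deg(g), as expected for curves with no common component (the affine F_7-count falls short of the bound because intersections may lie at infinity, over extension fields, or carry multiplicity).


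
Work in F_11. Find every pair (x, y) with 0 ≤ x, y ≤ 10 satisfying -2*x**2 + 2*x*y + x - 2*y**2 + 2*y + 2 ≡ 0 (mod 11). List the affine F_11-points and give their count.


Affine F_11-points: {(0, 4), (0, 8), (2, 1), (2, 2), (3, 7), (3, 8), (5, 1), (5, 5), (6, 2), (6, 5), (10, 4), (10, 7)}; count = 12.

For each of the 121 pairs (x, y) ∈ F_11², evaluate f(x, y) mod 11. Record the zeros.
  x = 0: [0↦2, 1↦2, 2↦9, 3↦1, 4↦0, 5↦6, 6↦8, 7↦6, 8↦0, 9↦1, 10↦9]  zeros at y ∈ {4, 8}
  x = 1: [0↦1, 1↦3, 2↦1, 3↦6, 4↦7, 5↦4, 6↦8, 7↦8, 8↦4, 9↦7, 10↦6]  zeros at y ∈ ∅
  x = 2: [0↦7, 1↦0, 2↦0, 3↦7, 4↦10, 5↦9, 6↦4, 7↦6, 8↦4, 9↦9, 10↦10]  zeros at y ∈ {1, 2}
  x = 3: [0↦9, 1↦4, 2↦6, 3↦4, 4↦9, 5↦10, 6↦7, 7↦0, 8↦0, 9↦7, 10↦10]  zeros at y ∈ {7, 8}
  x = 4: [0↦7, 1↦4, 2↦8, 3↦8, 4↦4, 5↦7, 6↦6, 7↦1, 8↦3, 9↦1, 10↦6]  zeros at y ∈ ∅
  x = 5: [0↦1, 1↦0, 2↦6, 3↦8, 4↦6, 5↦0, 6↦1, 7↦9, 8↦2, 9↦2, 10↦9]  zeros at y ∈ {1, 5}
  x = 6: [0↦2, 1↦3, 2↦0, 3↦4, 4↦4, 5↦0, 6↦3, 7↦2, 8↦8, 9↦10, 10↦8]  zeros at y ∈ {2, 5}
  x = 7: [0↦10, 1↦2, 2↦1, 3↦7, 4↦9, 5↦7, 6↦1, 7↦2, 8↦10, 9↦3, 10↦3]  zeros at y ∈ ∅
  x = 8: [0↦3, 1↦8, 2↦9, 3↦6, 4↦10, 5↦10, 6↦6, 7↦9, 8↦8, 9↦3, 10↦5]  zeros at y ∈ ∅
  x = 9: [0↦3, 1↦10, 2↦2, 3↦1, 4↦7, 5↦9, 6↦7, 7↦1, 8↦2, 9↦10, 10↦3]  zeros at y ∈ ∅
  x = 10: [0↦10, 1↦8, 2↦2, 3↦3, 4↦0, 5↦4, 6↦4, 7↦0, 8↦3, 9↦2, 10↦8]  zeros at y ∈ {4, 7}
Collecting zeros: affine points = {(0, 4), (0, 8), (2, 1), (2, 2), (3, 7), (3, 8), (5, 1), (5, 5), (6, 2), (6, 5), (10, 4), (10, 7)}.
Total count |C(F_11)_aff| = 12.


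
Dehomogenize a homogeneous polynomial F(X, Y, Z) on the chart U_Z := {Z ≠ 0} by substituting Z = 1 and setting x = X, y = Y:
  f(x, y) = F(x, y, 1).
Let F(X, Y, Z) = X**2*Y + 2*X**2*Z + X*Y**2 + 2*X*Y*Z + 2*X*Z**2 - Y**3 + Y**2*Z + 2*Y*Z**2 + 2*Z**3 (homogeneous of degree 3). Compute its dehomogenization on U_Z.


f(x, y) = x**2*y + 2*x**2 + x*y**2 + 2*x*y + 2*x - y**3 + y**2 + 2*y + 2

On U_Z we set Z = 1. Each monomial c·X^i·Y^j·Z^k in F becomes c·x^i·y^j·1^k = c·x^i·y^j.
Substituting Z = 1: F(X, Y, 1) = x**2*y + 2*x**2 + x*y**2 + 2*x*y + 2*x - y**3 + y**2 + 2*y + 2.
Note: deg(f) ≤ deg(F) = 3; strict inequality happens when F is divisible by Z (lost terms).


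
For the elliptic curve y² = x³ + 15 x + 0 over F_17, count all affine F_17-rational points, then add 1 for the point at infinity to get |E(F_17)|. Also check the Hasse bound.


Affine points = {(0, 0), (1, 4), (1, 13), (2, 2), (2, 15), (3, 2), (3, 15), (5, 8), (5, 9), (6, 0), (11, 0), (12, 2), (12, 15), (14, 8), (14, 9), (15, 8), (15, 9), (16, 1), (16, 16)}; affine count = 19; |E(F_17)| = 20.

Discriminant check: Δ ∝ 4a³ + 27b² = 4·15³ + 27·0² = 4·3375 + 27·0 ≡ 2 (mod 17). Nonzero ⇒ E is nonsingular.
For each x ∈ F_17, compute rhs = x³ + 15·x + 0 mod 17, then count y ∈ F_17 with y² ≡ rhs.
  x = 0: rhs = 0, matching y values: 0 (1 points).
  x = 1: rhs = 16, matching y values: 4, 13 (2 points).
  x = 2: rhs = 4, matching y values: 2, 15 (2 points).
  x = 3: rhs = 4, matching y values: 2, 15 (2 points).
  x = 4: rhs = 5, matching y values: none (0 points).
  x = 5: rhs = 13, matching y values: 8, 9 (2 points).
  x = 6: rhs = 0, matching y values: 0 (1 points).
  x = 7: rhs = 6, matching y values: none (0 points).
  x = 8: rhs = 3, matching y values: none (0 points).
  x = 9: rhs = 14, matching y values: none (0 points).
  x = 10: rhs = 11, matching y values: none (0 points).
  x = 11: rhs = 0, matching y values: 0 (1 points).
  x = 12: rhs = 4, matching y values: 2, 15 (2 points).
  x = 13: rhs = 12, matching y values: none (0 points).
  x = 14: rhs = 13, matching y values: 8, 9 (2 points).
  x = 15: rhs = 13, matching y values: 8, 9 (2 points).
  x = 16: rhs = 1, matching y values: 1, 16 (2 points).
Total affine count: 19.
Full point count |E(F_17)| = 19 + 1 = 20.
Hasse bound: |20 − (17+1)| = |2| = 2 ≤ 2√17 ≈ 8.2462 ✓.


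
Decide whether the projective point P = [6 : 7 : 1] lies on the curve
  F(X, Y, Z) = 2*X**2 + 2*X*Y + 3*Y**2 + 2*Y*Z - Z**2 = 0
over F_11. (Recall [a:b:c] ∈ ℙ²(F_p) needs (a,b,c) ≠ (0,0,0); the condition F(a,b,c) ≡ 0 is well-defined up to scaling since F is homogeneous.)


F(6,7,1) ≡ 8 (mod 11); P is NOT on the curve.

Evaluate F(6, 7, 1) term-by-term (mod 11).
  2*X**2 ↦ 2·36·1·1 = 72
  2*X*Y ↦ 2·6·7·1 = 84
  3*Y**2 ↦ 3·1·49·1 = 147
  2*Y*Z ↦ 2·1·7·1 = 14
  -Z**2 ↦ -1·1·1·1 = -1
Sum: F(6, 7, 1) = (72) + (84) + (147) + (14) + (-1) = 316.
Reducing mod 11: 316 ≡ 8 (mod 11).
Since F(a, b, c) ≡ 8 ≠ 0 (mod 11), P does NOT lie on the curve.


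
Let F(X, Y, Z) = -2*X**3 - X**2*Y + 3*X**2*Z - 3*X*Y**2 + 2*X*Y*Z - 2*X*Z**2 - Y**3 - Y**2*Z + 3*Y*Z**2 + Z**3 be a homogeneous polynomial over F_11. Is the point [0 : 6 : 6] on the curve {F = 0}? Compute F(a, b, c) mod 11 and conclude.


F(0,6,6) ≡ 3 (mod 11); P is NOT on the curve.

Evaluate F(0, 6, 6) term-by-term (mod 11).
  -2*X**3 ↦ -2·0·1·1 = 0
  -X**2*Y ↦ -1·0·6·1 = 0
  3*X**2*Z ↦ 3·0·1·6 = 0
  -3*X*Y**2 ↦ -3·0·36·1 = 0
  2*X*Y*Z ↦ 2·0·6·6 = 0
  -2*X*Z**2 ↦ -2·0·1·36 = 0
  -Y**3 ↦ -1·1·216·1 = -216
  -Y**2*Z ↦ -1·1·36·6 = -216
  3*Y*Z**2 ↦ 3·1·6·36 = 648
  Z**3 ↦ 1·1·1·216 = 216
Sum: F(0, 6, 6) = (0) + (0) + (0) + (0) + (0) + (0) + (-216) + (-216) + (648) + (216) = 432.
Reducing mod 11: 432 ≡ 3 (mod 11).
Since F(a, b, c) ≡ 3 ≠ 0 (mod 11), P does NOT lie on the curve.


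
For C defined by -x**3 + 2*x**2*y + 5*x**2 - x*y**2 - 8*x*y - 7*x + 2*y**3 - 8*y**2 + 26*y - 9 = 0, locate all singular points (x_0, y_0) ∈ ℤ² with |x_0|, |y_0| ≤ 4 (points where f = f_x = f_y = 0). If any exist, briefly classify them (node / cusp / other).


Singular points: {(3, 2)}; classification: cusp.

Compute partial derivatives:
  f_x = -3*x**2 + 4*x*y + 10*x - y**2 - 8*y - 7.
  f_y = 2*x**2 - 2*x*y - 8*x + 6*y**2 - 16*y + 26.
Scan x_0 ∈ {−4, ..., 4}. For each x_0, f_y(x_0, y) is a polynomial in y; find its integer roots y ∈ {−4, ..., 4}, then test f_x and f at those candidates.
  x = -4: f_y(-4, y) = 6*y**2 - 8*y + 90; no integer root y with |y| ≤ 4.
  x = -3: f_y(-3, y) = 6*y**2 - 10*y + 68; no integer root y with |y| ≤ 4.
  x = -2: f_y(-2, y) = 6*y**2 - 12*y + 50; no integer root y with |y| ≤ 4.
  x = -1: f_y(-1, y) = 6*y**2 - 14*y + 36; no integer root y with |y| ≤ 4.
  x = 0: f_y(0, y) = 6*y**2 - 16*y + 26; no integer root y with |y| ≤ 4.
  x = 1: f_y(1, y) = 6*y**2 - 18*y + 20; no integer root y with |y| ≤ 4.
  x = 2: f_y(2, y) = 6*y**2 - 20*y + 18; no integer root y with |y| ≤ 4.
  x = 3: f_y(3, y) = 6*y**2 - 22*y + 20; vanishes at y ∈ {2}. (3, 2): f_x = 0, f = 0 — SINGULAR.
  x = 4: f_y(4, y) = 6*y**2 - 24*y + 26; no integer root y with |y| ≤ 4.
Only singular point on the grid: (3, 2).
Classify: substitute x = 3 + u, y = 2 + v and expand: f = -u**3 + 2*u**2*v - u*v**2 + 2*v**3 + v**2.
No constant or linear terms (consistent with a singular point). Quadratic part: v**2. Cubic part: -u**3 + 2*u**2*v - u*v**2 + 2*v**3.
The quadratic part v**2 is a perfect square, so there is a single (double) tangent line v = 0, i.e. y = 2. Restricting the cubic part to that line (v = 0) leaves -u**3 ≠ 0, so f is not divisible by v and the branch is v² ≈ u**3 to lowest order — this is a cusp.
Classification: cusp.


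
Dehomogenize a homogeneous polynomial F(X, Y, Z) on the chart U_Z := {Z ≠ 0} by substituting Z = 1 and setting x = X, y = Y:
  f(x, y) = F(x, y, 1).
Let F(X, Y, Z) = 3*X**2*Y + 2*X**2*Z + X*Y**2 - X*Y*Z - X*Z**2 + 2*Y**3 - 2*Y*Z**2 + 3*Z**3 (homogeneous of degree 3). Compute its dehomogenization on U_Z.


f(x, y) = 3*x**2*y + 2*x**2 + x*y**2 - x*y - x + 2*y**3 - 2*y + 3

On U_Z we set Z = 1. Each monomial c·X^i·Y^j·Z^k in F becomes c·x^i·y^j·1^k = c·x^i·y^j.
Substituting Z = 1: F(X, Y, 1) = 3*x**2*y + 2*x**2 + x*y**2 - x*y - x + 2*y**3 - 2*y + 3.
Note: deg(f) ≤ deg(F) = 3; strict inequality happens when F is divisible by Z (lost terms).


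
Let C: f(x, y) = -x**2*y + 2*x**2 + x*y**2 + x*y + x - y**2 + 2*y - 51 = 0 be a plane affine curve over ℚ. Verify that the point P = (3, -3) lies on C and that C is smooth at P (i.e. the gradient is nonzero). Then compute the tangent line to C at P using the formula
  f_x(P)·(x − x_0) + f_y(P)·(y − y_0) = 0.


Tangent line at P: 37*x - 16*y - 159 = 0.

Step 1: f(3, -3) = 0, so P lies on C.
Step 2: partial derivatives
  f_x(x, y) = -2*x*y + 4*x + y**2 + y + 1, f_y(x, y) = -x**2 + 2*x*y + x - 2*y + 2.
  f_x(P) = 37, f_y(P) = -16 (gradient nonzero, so P is smooth).
Step 3: tangent line at P: 37·(x − 3) + -16·(y − -3) = 0.
Expanding: 37*x - 16*y - 159 = 0.


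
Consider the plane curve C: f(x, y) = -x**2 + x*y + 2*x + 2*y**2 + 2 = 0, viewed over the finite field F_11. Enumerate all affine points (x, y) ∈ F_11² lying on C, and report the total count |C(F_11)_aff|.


Affine F_11-points: {(4, 1), (4, 8), (6, 0), (6, 8), (7, 0), (7, 2), (8, 2), (8, 5), (10, 1), (10, 5)}; count = 10.

For each of the 121 pairs (x, y) ∈ F_11², evaluate f(x, y) mod 11. Record the zeros.
  x = 0: [0↦2, 1↦4, 2↦10, 3↦9, 4↦1, 5↦8, 6↦8, 7↦1, 8↦9, 9↦10, 10↦4]  zeros at y ∈ ∅
  x = 1: [0↦3, 1↦6, 2↦2, 3↦2, 4↦6, 5↦3, 6↦4, 7↦9, 8↦7, 9↦9, 10↦4]  zeros at y ∈ ∅
  x = 2: [0↦2, 1↦6, 2↦3, 3↦4, 4↦9, 5↦7, 6↦9, 7↦4, 8↦3, 9↦6, 10↦2]  zeros at y ∈ ∅
  x = 3: [0↦10, 1↦4, 2↦2, 3↦4, 4↦10, 5↦9, 6↦1, 7↦8, 8↦8, 9↦1, 10↦9]  zeros at y ∈ ∅
  x = 4: [0↦5, 1↦0, 2↦10, 3↦2, 4↦9, 5↦9, 6↦2, 7↦10, 8↦0, 9↦5, 10↦3]  zeros at y ∈ {1, 8}
  x = 5: [0↦9, 1↦5, 2↦5, 3↦9, 4↦6, 5↦7, 6↦1, 7↦10, 8↦1, 9↦7, 10↦6]  zeros at y ∈ ∅
  x = 6: [0↦0, 1↦8, 2↦9, 3↦3, 4↦1, 5↦3, 6↦9, 7↦8, 8↦0, 9↦7, 10↦7]  zeros at y ∈ {0, 8}
  x = 7: [0↦0, 1↦9, 2↦0, 3↦6, 4↦5, 5↦8, 6↦4, 7↦4, 8↦8, 9↦5, 10↦6]  zeros at y ∈ {0, 2}
  x = 8: [0↦9, 1↦8, 2↦0, 3↦7, 4↦7, 5↦0, 6↦8, 7↦9, 8↦3, 9↦1, 10↦3]  zeros at y ∈ {2, 5}
  x = 9: [0↦5, 1↦5, 2↦9, 3↦6, 4↦7, 5↦1, 6↦10, 7↦1, 8↦7, 9↦6, 10↦9]  zeros at y ∈ ∅
  x = 10: [0↦10, 1↦0, 2↦5, 3↦3, 4↦5, 5↦0, 6↦10, 7↦2, 8↦9, 9↦9, 10↦2]  zeros at y ∈ {1, 5}
Collecting zeros: affine points = {(4, 1), (4, 8), (6, 0), (6, 8), (7, 0), (7, 2), (8, 2), (8, 5), (10, 1), (10, 5)}.
Total count |C(F_11)_aff| = 10.


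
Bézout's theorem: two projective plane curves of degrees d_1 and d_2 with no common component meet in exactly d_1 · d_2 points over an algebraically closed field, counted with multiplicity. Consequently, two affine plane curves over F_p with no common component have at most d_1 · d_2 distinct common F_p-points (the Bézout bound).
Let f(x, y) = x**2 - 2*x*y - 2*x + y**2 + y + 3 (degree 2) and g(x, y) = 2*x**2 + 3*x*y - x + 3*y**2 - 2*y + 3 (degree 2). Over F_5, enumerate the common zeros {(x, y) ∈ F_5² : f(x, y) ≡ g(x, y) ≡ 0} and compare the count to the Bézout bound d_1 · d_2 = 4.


Common zeros: ∅; count = 0; Bézout bound = 4.

deg(f) = 2, deg(g) = 2, so Bézout bound = 4.
Scan x ∈ F_5. For each x, list the y ∈ F_5 with f(x, y) ≡ 0 and those with g(x, y) ≡ 0 (mod 5); the common zeros in that column are the intersection.
  x = 0: f ≡ 0 at y ∈ {1, 3}; g ≡ 0 at y ∈ ∅; common: ∅.
  x = 1: f ≡ 0 at y ∈ ∅; g ≡ 0 at y ∈ ∅; common: ∅.
  x = 2: f ≡ 0 at y ∈ ∅; g ≡ 0 at y ∈ ∅; common: ∅.
  x = 3: f ≡ 0 at y ∈ {2, 3}; g ≡ 0 at y ∈ ∅; common: ∅.
  x = 4: f ≡ 0 at y ∈ {1}; g ≡ 0 at y ∈ ∅; common: ∅.
Collecting: common zeros = ∅, so the count is 0.
Comparison with the Bézout bound: 0 ≤ 4 = deg(f)·deg(g), as expected for curves with no common component (the affine F_5-count falls short of the bound because intersections may lie at infinity, over extension fields, or carry multiplicity).


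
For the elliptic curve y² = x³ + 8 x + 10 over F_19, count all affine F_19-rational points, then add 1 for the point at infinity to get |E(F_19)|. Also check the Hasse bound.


Affine points = {(1, 0), (3, 2), (3, 17), (4, 7), (4, 12), (5, 2), (5, 17), (8, 4), (8, 15), (10, 8), (10, 11), (11, 2), (11, 17), (14, 4), (14, 15), (15, 3), (15, 16), (16, 4), (16, 15), (17, 9), (17, 10), (18, 1), (18, 18)}; affine count = 23; |E(F_19)| = 24.

Discriminant check: Δ ∝ 4a³ + 27b² = 4·8³ + 27·10² = 4·512 + 27·100 ≡ 17 (mod 19). Nonzero ⇒ E is nonsingular.
For each x ∈ F_19, compute rhs = x³ + 8·x + 10 mod 19, then count y ∈ F_19 with y² ≡ rhs.
  x = 0: rhs = 10, matching y values: none (0 points).
  x = 1: rhs = 0, matching y values: 0 (1 points).
  x = 2: rhs = 15, matching y values: none (0 points).
  x = 3: rhs = 4, matching y values: 2, 17 (2 points).
  x = 4: rhs = 11, matching y values: 7, 12 (2 points).
  x = 5: rhs = 4, matching y values: 2, 17 (2 points).
  x = 6: rhs = 8, matching y values: none (0 points).
  x = 7: rhs = 10, matching y values: none (0 points).
  x = 8: rhs = 16, matching y values: 4, 15 (2 points).
  x = 9: rhs = 13, matching y values: none (0 points).
  x = 10: rhs = 7, matching y values: 8, 11 (2 points).
  x = 11: rhs = 4, matching y values: 2, 17 (2 points).
  x = 12: rhs = 10, matching y values: none (0 points).
  x = 13: rhs = 12, matching y values: none (0 points).
  x = 14: rhs = 16, matching y values: 4, 15 (2 points).
  x = 15: rhs = 9, matching y values: 3, 16 (2 points).
  x = 16: rhs = 16, matching y values: 4, 15 (2 points).
  x = 17: rhs = 5, matching y values: 9, 10 (2 points).
  x = 18: rhs = 1, matching y values: 1, 18 (2 points).
Total affine count: 23.
Full point count |E(F_19)| = 23 + 1 = 24.
Hasse bound: |24 − (19+1)| = |4| = 4 ≤ 2√19 ≈ 8.7178 ✓.


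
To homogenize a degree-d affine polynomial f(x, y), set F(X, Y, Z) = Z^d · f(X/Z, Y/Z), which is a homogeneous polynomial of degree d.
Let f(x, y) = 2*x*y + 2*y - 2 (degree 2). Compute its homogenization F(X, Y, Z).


F(X, Y, Z) = 2*X*Y + 2*Y*Z - 2*Z**2

deg(f) = 2.
Substitute x = X/Z, y = Y/Z into f, then multiply by Z^2.
  monomial 2·x^1·y^1 ↦ 2·X^1·Y^1·Z^0.
  monomial 2·x^0·y^1 ↦ 2·X^0·Y^1·Z^1.
  monomial -2·x^0·y^0 ↦ -2·X^0·Y^0·Z^2.
Collecting: F(X, Y, Z) = 2*X*Y + 2*Y*Z - 2*Z**2.


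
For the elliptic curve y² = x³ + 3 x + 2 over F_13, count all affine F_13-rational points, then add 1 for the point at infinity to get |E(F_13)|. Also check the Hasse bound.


Affine points = {(2, 4), (2, 9), (3, 5), (3, 8), (4, 0), (5, 5), (5, 8), (9, 2), (9, 11), (11, 1), (11, 12)}; affine count = 11; |E(F_13)| = 12.

Discriminant check: Δ ∝ 4a³ + 27b² = 4·3³ + 27·2² = 4·27 + 27·4 ≡ 8 (mod 13). Nonzero ⇒ E is nonsingular.
For each x ∈ F_13, compute rhs = x³ + 3·x + 2 mod 13, then count y ∈ F_13 with y² ≡ rhs.
  x = 0: rhs = 2, matching y values: none (0 points).
  x = 1: rhs = 6, matching y values: none (0 points).
  x = 2: rhs = 3, matching y values: 4, 9 (2 points).
  x = 3: rhs = 12, matching y values: 5, 8 (2 points).
  x = 4: rhs = 0, matching y values: 0 (1 points).
  x = 5: rhs = 12, matching y values: 5, 8 (2 points).
  x = 6: rhs = 2, matching y values: none (0 points).
  x = 7: rhs = 2, matching y values: none (0 points).
  x = 8: rhs = 5, matching y values: none (0 points).
  x = 9: rhs = 4, matching y values: 2, 11 (2 points).
  x = 10: rhs = 5, matching y values: none (0 points).
  x = 11: rhs = 1, matching y values: 1, 12 (2 points).
  x = 12: rhs = 11, matching y values: none (0 points).
Total affine count: 11.
Full point count |E(F_13)| = 11 + 1 = 12.
Hasse bound: |12 − (13+1)| = |-2| = 2 ≤ 2√13 ≈ 7.2111 ✓.


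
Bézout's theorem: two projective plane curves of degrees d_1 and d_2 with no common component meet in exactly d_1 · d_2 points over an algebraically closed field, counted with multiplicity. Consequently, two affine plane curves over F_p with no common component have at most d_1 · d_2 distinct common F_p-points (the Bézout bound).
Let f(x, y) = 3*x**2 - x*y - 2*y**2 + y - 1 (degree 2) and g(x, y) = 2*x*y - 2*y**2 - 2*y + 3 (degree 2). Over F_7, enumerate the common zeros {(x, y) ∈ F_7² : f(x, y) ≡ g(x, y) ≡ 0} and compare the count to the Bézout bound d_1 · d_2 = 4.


Common zeros: {(4, 1)}; count = 1; Bézout bound = 4.

deg(f) = 2, deg(g) = 2, so Bézout bound = 4.
Scan x ∈ F_7. For each x, list the y ∈ F_7 with f(x, y) ≡ 0 and those with g(x, y) ≡ 0 (mod 7); the common zeros in that column are the intersection.
  x = 0: f ≡ 0 at y ∈ {2}; g ≡ 0 at y ∈ {3}; common: ∅.
  x = 1: f ≡ 0 at y ∈ {1, 6}; g ≡ 0 at y ∈ ∅; common: ∅.
  x = 2: f ≡ 0 at y ∈ ∅; g ≡ 0 at y ∈ {4}; common: ∅.
  x = 3: f ≡ 0 at y ∈ {2, 4}; g ≡ 0 at y ∈ ∅; common: ∅.
  x = 4: f ≡ 0 at y ∈ {1}; g ≡ 0 at y ∈ {1, 2}; common: {1}.
  x = 5: f ≡ 0 at y ∈ ∅; g ≡ 0 at y ∈ {5, 6}; common: ∅.
  x = 6: f ≡ 0 at y ∈ ∅; g ≡ 0 at y ∈ ∅; common: ∅.
Collecting: common zeros = {(4, 1)}, so the count is 1.
Comparison with the Bézout bound: 1 ≤ 4 = deg(f)·deg(g), as expected for curves with no common component (the affine F_7-count falls short of the bound because intersections may lie at infinity, over extension fields, or carry multiplicity).


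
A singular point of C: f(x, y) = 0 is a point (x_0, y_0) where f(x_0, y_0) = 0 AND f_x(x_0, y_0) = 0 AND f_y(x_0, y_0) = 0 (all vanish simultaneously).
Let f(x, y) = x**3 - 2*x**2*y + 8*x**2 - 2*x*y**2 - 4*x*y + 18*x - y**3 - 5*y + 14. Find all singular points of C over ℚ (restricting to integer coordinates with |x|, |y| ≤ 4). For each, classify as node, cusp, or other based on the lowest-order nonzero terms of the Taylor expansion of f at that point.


Singular points: {(-2, 1)}; classification: cusp.

Compute partial derivatives:
  f_x = 3*x**2 - 4*x*y + 16*x - 2*y**2 - 4*y + 18.
  f_y = -2*x**2 - 4*x*y - 4*x - 3*y**2 - 5.
Scan x_0 ∈ {−4, ..., 4}. For each x_0, f_y(x_0, y) is a polynomial in y; find its integer roots y ∈ {−4, ..., 4}, then test f_x and f at those candidates.
  x = -4: f_y(-4, y) = -3*y**2 + 16*y - 21; vanishes at y ∈ {3}. (-4, 3): f_x = 20 ≠ 0.
  x = -3: f_y(-3, y) = -3*y**2 + 12*y - 11; no integer root y with |y| ≤ 4.
  x = -2: f_y(-2, y) = -3*y**2 + 8*y - 5; vanishes at y ∈ {1}. (-2, 1): f_x = 0, f = 0 — SINGULAR.
  x = -1: f_y(-1, y) = -3*y**2 + 4*y - 3; no integer root y with |y| ≤ 4.
  x = 0: f_y(0, y) = -3*y**2 - 5; no integer root y with |y| ≤ 4.
  x = 1: f_y(1, y) = -3*y**2 - 4*y - 11; no integer root y with |y| ≤ 4.
  x = 2: f_y(2, y) = -3*y**2 - 8*y - 21; no integer root y with |y| ≤ 4.
  x = 3: f_y(3, y) = -3*y**2 - 12*y - 35; no integer root y with |y| ≤ 4.
  x = 4: f_y(4, y) = -3*y**2 - 16*y - 53; no integer root y with |y| ≤ 4.
Only singular point on the grid: (-2, 1).
Classify: substitute x = -2 + u, y = 1 + v and expand: f = u**3 - 2*u**2*v - 2*u*v**2 - v**3 + v**2.
No constant or linear terms (consistent with a singular point). Quadratic part: v**2. Cubic part: u**3 - 2*u**2*v - 2*u*v**2 - v**3.
The quadratic part v**2 is a perfect square, so there is a single (double) tangent line v = 0, i.e. y = 1. Restricting the cubic part to that line (v = 0) leaves u**3 ≠ 0, so f is not divisible by v and the branch is v² ≈ -u**3 to lowest order — this is a cusp.
Classification: cusp.


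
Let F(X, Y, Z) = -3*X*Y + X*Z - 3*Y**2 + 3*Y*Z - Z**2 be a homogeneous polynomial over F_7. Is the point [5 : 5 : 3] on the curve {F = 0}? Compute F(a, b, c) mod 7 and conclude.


F(5,5,3) ≡ 6 (mod 7); P is NOT on the curve.

Evaluate F(5, 5, 3) term-by-term (mod 7).
  -3*X*Y ↦ -3·5·5·1 = -75
  X*Z ↦ 1·5·1·3 = 15
  -3*Y**2 ↦ -3·1·25·1 = -75
  3*Y*Z ↦ 3·1·5·3 = 45
  -Z**2 ↦ -1·1·1·9 = -9
Sum: F(5, 5, 3) = (-75) + (15) + (-75) + (45) + (-9) = -99.
Reducing mod 7: -99 ≡ 6 (mod 7).
Since F(a, b, c) ≡ 6 ≠ 0 (mod 7), P does NOT lie on the curve.


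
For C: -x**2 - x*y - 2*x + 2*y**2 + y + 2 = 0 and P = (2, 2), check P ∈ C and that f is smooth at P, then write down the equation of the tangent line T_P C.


Tangent line at P: -8*x + 7*y + 2 = 0.

Step 1: f(2, 2) = 0, so P lies on C.
Step 2: partial derivatives
  f_x(x, y) = -2*x - y - 2, f_y(x, y) = -x + 4*y + 1.
  f_x(P) = -8, f_y(P) = 7 (gradient nonzero, so P is smooth).
Step 3: tangent line at P: -8·(x − 2) + 7·(y − 2) = 0.
Expanding: -8*x + 7*y + 2 = 0.


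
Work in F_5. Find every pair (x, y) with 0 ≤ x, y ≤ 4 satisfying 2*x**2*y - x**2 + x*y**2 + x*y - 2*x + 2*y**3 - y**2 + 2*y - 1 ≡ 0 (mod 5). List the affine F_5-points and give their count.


Affine F_5-points: {(0, 2), (0, 3), (1, 3), (2, 2), (2, 3), (3, 3), (4, 0), (4, 3)}; count = 8.

For each of the 25 pairs (x, y) ∈ F_5², evaluate f(x, y) mod 5. Record the zeros.
  x = 0: [0↦4, 1↦2, 2↦0, 3↦0, 4↦4]  zeros at y ∈ {2, 3}
  x = 1: [0↦1, 1↦3, 2↦2, 3↦0, 4↦4]  zeros at y ∈ {3}
  x = 2: [0↦1, 1↦1, 2↦0, 3↦0, 4↦3]  zeros at y ∈ {2, 3}
  x = 3: [0↦4, 1↦1, 2↦4, 3↦0, 4↦1]  zeros at y ∈ {3}
  x = 4: [0↦0, 1↦3, 2↦4, 3↦0, 4↦3]  zeros at y ∈ {0, 3}
Collecting zeros: affine points = {(0, 2), (0, 3), (1, 3), (2, 2), (2, 3), (3, 3), (4, 0), (4, 3)}.
Total count |C(F_5)_aff| = 8.


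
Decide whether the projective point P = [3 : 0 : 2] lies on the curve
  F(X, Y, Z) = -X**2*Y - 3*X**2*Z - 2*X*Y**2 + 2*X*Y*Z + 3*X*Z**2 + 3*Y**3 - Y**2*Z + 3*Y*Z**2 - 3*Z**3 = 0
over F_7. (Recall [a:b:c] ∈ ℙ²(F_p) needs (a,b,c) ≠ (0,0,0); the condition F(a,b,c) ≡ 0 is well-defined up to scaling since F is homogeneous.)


F(3,0,2) ≡ 0 (mod 7); P is on the curve.

Evaluate F(3, 0, 2) term-by-term (mod 7).
  -X**2*Y ↦ -1·9·0·1 = 0
  -3*X**2*Z ↦ -3·9·1·2 = -54
  -2*X*Y**2 ↦ -2·3·0·1 = 0
  2*X*Y*Z ↦ 2·3·0·2 = 0
  3*X*Z**2 ↦ 3·3·1·4 = 36
  3*Y**3 ↦ 3·1·0·1 = 0
  -Y**2*Z ↦ -1·1·0·2 = 0
  3*Y*Z**2 ↦ 3·1·0·4 = 0
  -3*Z**3 ↦ -3·1·1·8 = -24
Sum: F(3, 0, 2) = (0) + (-54) + (0) + (0) + (36) + (0) + (0) + (0) + (-24) = -42.
Reducing mod 7: -42 ≡ 0 (mod 7).
Since F(a, b, c) ≡ 0 (mod 7), P lies on the curve.


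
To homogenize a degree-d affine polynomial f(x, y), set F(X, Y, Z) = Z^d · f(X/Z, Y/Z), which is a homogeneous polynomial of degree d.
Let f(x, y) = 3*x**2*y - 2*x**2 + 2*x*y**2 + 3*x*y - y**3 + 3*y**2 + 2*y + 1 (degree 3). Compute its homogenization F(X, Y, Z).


F(X, Y, Z) = 3*X**2*Y - 2*X**2*Z + 2*X*Y**2 + 3*X*Y*Z - Y**3 + 3*Y**2*Z + 2*Y*Z**2 + Z**3

deg(f) = 3.
Substitute x = X/Z, y = Y/Z into f, then multiply by Z^3.
  monomial 3·x^2·y^1 ↦ 3·X^2·Y^1·Z^0.
  monomial -2·x^2·y^0 ↦ -2·X^2·Y^0·Z^1.
  monomial 2·x^1·y^2 ↦ 2·X^1·Y^2·Z^0.
  monomial 3·x^1·y^1 ↦ 3·X^1·Y^1·Z^1.
  monomial -1·x^0·y^3 ↦ -1·X^0·Y^3·Z^0.
  monomial 3·x^0·y^2 ↦ 3·X^0·Y^2·Z^1.
  monomial 2·x^0·y^1 ↦ 2·X^0·Y^1·Z^2.
  monomial 1·x^0·y^0 ↦ 1·X^0·Y^0·Z^3.
Collecting: F(X, Y, Z) = 3*X**2*Y - 2*X**2*Z + 2*X*Y**2 + 3*X*Y*Z - Y**3 + 3*Y**2*Z + 2*Y*Z**2 + Z**3.


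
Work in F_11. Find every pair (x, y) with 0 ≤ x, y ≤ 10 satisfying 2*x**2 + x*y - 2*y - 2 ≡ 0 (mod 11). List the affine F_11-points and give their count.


Affine F_11-points: {(0, 10), (1, 0), (3, 6), (4, 7), (5, 6), (6, 10), (7, 5), (8, 1), (9, 7), (10, 0)}; count = 10.

For each of the 121 pairs (x, y) ∈ F_11², evaluate f(x, y) mod 11. Record the zeros.
  x = 0: [0↦9, 1↦7, 2↦5, 3↦3, 4↦1, 5↦10, 6↦8, 7↦6, 8↦4, 9↦2, 10↦0]  zeros at y ∈ {10}
  x = 1: [0↦0, 1↦10, 2↦9, 3↦8, 4↦7, 5↦6, 6↦5, 7↦4, 8↦3, 9↦2, 10↦1]  zeros at y ∈ {0}
  x = 2: [0↦6, 1↦6, 2↦6, 3↦6, 4↦6, 5↦6, 6↦6, 7↦6, 8↦6, 9↦6, 10↦6]  zeros at y ∈ ∅
  x = 3: [0↦5, 1↦6, 2↦7, 3↦8, 4↦9, 5↦10, 6↦0, 7↦1, 8↦2, 9↦3, 10↦4]  zeros at y ∈ {6}
  x = 4: [0↦8, 1↦10, 2↦1, 3↦3, 4↦5, 5↦7, 6↦9, 7↦0, 8↦2, 9↦4, 10↦6]  zeros at y ∈ {7}
  x = 5: [0↦4, 1↦7, 2↦10, 3↦2, 4↦5, 5↦8, 6↦0, 7↦3, 8↦6, 9↦9, 10↦1]  zeros at y ∈ {6}
  x = 6: [0↦4, 1↦8, 2↦1, 3↦5, 4↦9, 5↦2, 6↦6, 7↦10, 8↦3, 9↦7, 10↦0]  zeros at y ∈ {10}
  x = 7: [0↦8, 1↦2, 2↦7, 3↦1, 4↦6, 5↦0, 6↦5, 7↦10, 8↦4, 9↦9, 10↦3]  zeros at y ∈ {5}
  x = 8: [0↦5, 1↦0, 2↦6, 3↦1, 4↦7, 5↦2, 6↦8, 7↦3, 8↦9, 9↦4, 10↦10]  zeros at y ∈ {1}
  x = 9: [0↦6, 1↦2, 2↦9, 3↦5, 4↦1, 5↦8, 6↦4, 7↦0, 8↦7, 9↦3, 10↦10]  zeros at y ∈ {7}
  x = 10: [0↦0, 1↦8, 2↦5, 3↦2, 4↦10, 5↦7, 6↦4, 7↦1, 8↦9, 9↦6, 10↦3]  zeros at y ∈ {0}
Collecting zeros: affine points = {(0, 10), (1, 0), (3, 6), (4, 7), (5, 6), (6, 10), (7, 5), (8, 1), (9, 7), (10, 0)}.
Total count |C(F_11)_aff| = 10.


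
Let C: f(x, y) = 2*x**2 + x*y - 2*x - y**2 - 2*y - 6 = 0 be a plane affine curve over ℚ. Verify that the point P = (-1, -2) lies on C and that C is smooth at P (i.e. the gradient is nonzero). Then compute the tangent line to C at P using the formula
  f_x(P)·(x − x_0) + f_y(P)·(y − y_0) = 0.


Tangent line at P: -8*x + y - 6 = 0.

Step 1: f(-1, -2) = 0, so P lies on C.
Step 2: partial derivatives
  f_x(x, y) = 4*x + y - 2, f_y(x, y) = x - 2*y - 2.
  f_x(P) = -8, f_y(P) = 1 (gradient nonzero, so P is smooth).
Step 3: tangent line at P: -8·(x − -1) + 1·(y − -2) = 0.
Expanding: -8*x + y - 6 = 0.


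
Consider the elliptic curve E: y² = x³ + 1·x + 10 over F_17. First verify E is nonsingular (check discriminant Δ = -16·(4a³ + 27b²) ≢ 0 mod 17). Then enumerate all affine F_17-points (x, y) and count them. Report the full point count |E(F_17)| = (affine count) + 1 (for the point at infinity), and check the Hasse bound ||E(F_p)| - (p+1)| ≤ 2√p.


Affine points = {(5, 2), (5, 15), (9, 0), (10, 0), (11, 3), (11, 14), (12, 4), (12, 13), (15, 0), (16, 5), (16, 12)}; affine count = 11; |E(F_17)| = 12.

Discriminant check: Δ ∝ 4a³ + 27b² = 4·1³ + 27·10² = 4·1 + 27·100 ≡ 1 (mod 17). Nonzero ⇒ E is nonsingular.
For each x ∈ F_17, compute rhs = x³ + 1·x + 10 mod 17, then count y ∈ F_17 with y² ≡ rhs.
  x = 0: rhs = 10, matching y values: none (0 points).
  x = 1: rhs = 12, matching y values: none (0 points).
  x = 2: rhs = 3, matching y values: none (0 points).
  x = 3: rhs = 6, matching y values: none (0 points).
  x = 4: rhs = 10, matching y values: none (0 points).
  x = 5: rhs = 4, matching y values: 2, 15 (2 points).
  x = 6: rhs = 11, matching y values: none (0 points).
  x = 7: rhs = 3, matching y values: none (0 points).
  x = 8: rhs = 3, matching y values: none (0 points).
  x = 9: rhs = 0, matching y values: 0 (1 points).
  x = 10: rhs = 0, matching y values: 0 (1 points).
  x = 11: rhs = 9, matching y values: 3, 14 (2 points).
  x = 12: rhs = 16, matching y values: 4, 13 (2 points).
  x = 13: rhs = 10, matching y values: none (0 points).
  x = 14: rhs = 14, matching y values: none (0 points).
  x = 15: rhs = 0, matching y values: 0 (1 points).
  x = 16: rhs = 8, matching y values: 5, 12 (2 points).
Total affine count: 11.
Full point count |E(F_17)| = 11 + 1 = 12.
Hasse bound: |12 − (17+1)| = |-6| = 6 ≤ 2√17 ≈ 8.2462 ✓.


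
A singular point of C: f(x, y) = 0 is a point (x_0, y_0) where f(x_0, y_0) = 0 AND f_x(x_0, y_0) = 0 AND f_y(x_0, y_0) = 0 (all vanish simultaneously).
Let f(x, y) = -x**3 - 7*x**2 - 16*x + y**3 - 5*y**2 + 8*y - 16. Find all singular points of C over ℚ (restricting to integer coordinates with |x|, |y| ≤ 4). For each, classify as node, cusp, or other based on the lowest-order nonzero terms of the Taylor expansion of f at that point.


Singular points: {(-2, 2)}; classification: node.

Compute partial derivatives:
  f_x = -3*x**2 - 14*x - 16.
  f_y = 3*y**2 - 10*y + 8.
Scan x_0 ∈ {−4, ..., 4}. For each x_0, f_y(x_0, y) is a polynomial in y; find its integer roots y ∈ {−4, ..., 4}, then test f_x and f at those candidates.
  x = -4: f_y(-4, y) = 3*y**2 - 10*y + 8; vanishes at y ∈ {2}. (-4, 2): f_x = -8 ≠ 0.
  x = -3: f_y(-3, y) = 3*y**2 - 10*y + 8; vanishes at y ∈ {2}. (-3, 2): f_x = -1 ≠ 0.
  x = -2: f_y(-2, y) = 3*y**2 - 10*y + 8; vanishes at y ∈ {2}. (-2, 2): f_x = 0, f = 0 — SINGULAR.
  x = -1: f_y(-1, y) = 3*y**2 - 10*y + 8; vanishes at y ∈ {2}. (-1, 2): f_x = -5 ≠ 0.
  x = 0: f_y(0, y) = 3*y**2 - 10*y + 8; vanishes at y ∈ {2}. (0, 2): f_x = -16 ≠ 0.
  x = 1: f_y(1, y) = 3*y**2 - 10*y + 8; vanishes at y ∈ {2}. (1, 2): f_x = -33 ≠ 0.
  x = 2: f_y(2, y) = 3*y**2 - 10*y + 8; vanishes at y ∈ {2}. (2, 2): f_x = -56 ≠ 0.
  x = 3: f_y(3, y) = 3*y**2 - 10*y + 8; vanishes at y ∈ {2}. (3, 2): f_x = -85 ≠ 0.
  x = 4: f_y(4, y) = 3*y**2 - 10*y + 8; vanishes at y ∈ {2}. (4, 2): f_x = -120 ≠ 0.
Only singular point on the grid: (-2, 2).
Classify: substitute x = -2 + u, y = 2 + v and expand: f = -u**3 - u**2 + v**3 + v**2.
No constant or linear terms (consistent with a singular point). Quadratic part: -u**2 + v**2. Cubic part: -u**3 + v**3.
The quadratic part v**2 - u**2 = (v − u)(v + u) splits into two distinct linear factors, so there are two distinct tangent lines y − 2 = ±(x − -2) — this is a node (ordinary double point).
Classification: node.


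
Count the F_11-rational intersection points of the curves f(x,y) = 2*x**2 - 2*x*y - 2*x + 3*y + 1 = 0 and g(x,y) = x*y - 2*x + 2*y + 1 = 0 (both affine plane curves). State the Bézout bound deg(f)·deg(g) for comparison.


Common zeros: {(8, 7)}; count = 1; Bézout bound = 4.

deg(f) = 2, deg(g) = 2, so Bézout bound = 4.
Scan x ∈ F_11. For each x, list the y ∈ F_11 with f(x, y) ≡ 0 and those with g(x, y) ≡ 0 (mod 11); the common zeros in that column are the intersection.
  x = 0: f ≡ 0 at y ∈ {7}; g ≡ 0 at y ∈ {5}; common: ∅.
  x = 1: f ≡ 0 at y ∈ {10}; g ≡ 0 at y ∈ {4}; common: ∅.
  x = 2: f ≡ 0 at y ∈ {5}; g ≡ 0 at y ∈ {9}; common: ∅.
  x = 3: f ≡ 0 at y ∈ {8}; g ≡ 0 at y ∈ {1}; common: ∅.
  x = 4: f ≡ 0 at y ∈ {5}; g ≡ 0 at y ∈ {3}; common: ∅.
  x = 5: f ≡ 0 at y ∈ {9}; g ≡ 0 at y ∈ {6}; common: ∅.
  x = 6: f ≡ 0 at y ∈ {8}; g ≡ 0 at y ∈ {0}; common: ∅.
  x = 7: f ≡ 0 at y ∈ ∅; g ≡ 0 at y ∈ {10}; common: ∅.
  x = 8: f ≡ 0 at y ∈ {7}; g ≡ 0 at y ∈ {7}; common: {7}.
  x = 9: f ≡ 0 at y ∈ {6}; g ≡ 0 at y ∈ ∅; common: ∅.
  x = 10: f ≡ 0 at y ∈ {10}; g ≡ 0 at y ∈ {8}; common: ∅.
Collecting: common zeros = {(8, 7)}, so the count is 1.
Comparison with the Bézout bound: 1 ≤ 4 = deg(f)·deg(g), as expected for curves with no common component (the affine F_11-count falls short of the bound because intersections may lie at infinity, over extension fields, or carry multiplicity).


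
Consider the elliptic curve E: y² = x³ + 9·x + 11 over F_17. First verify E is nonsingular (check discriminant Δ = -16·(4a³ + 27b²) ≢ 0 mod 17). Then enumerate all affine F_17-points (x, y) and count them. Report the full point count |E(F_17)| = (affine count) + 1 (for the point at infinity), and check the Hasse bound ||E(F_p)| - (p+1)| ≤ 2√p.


Affine points = {(1, 2), (1, 15), (4, 3), (4, 14), (6, 3), (6, 14), (7, 3), (7, 14), (8, 0), (10, 8), (10, 9), (11, 8), (11, 9), (13, 8), (13, 9), (14, 5), (14, 12), (15, 6), (15, 11), (16, 1), (16, 16)}; affine count = 21; |E(F_17)| = 22.

Discriminant check: Δ ∝ 4a³ + 27b² = 4·9³ + 27·11² = 4·729 + 27·121 ≡ 12 (mod 17). Nonzero ⇒ E is nonsingular.
For each x ∈ F_17, compute rhs = x³ + 9·x + 11 mod 17, then count y ∈ F_17 with y² ≡ rhs.
  x = 0: rhs = 11, matching y values: none (0 points).
  x = 1: rhs = 4, matching y values: 2, 15 (2 points).
  x = 2: rhs = 3, matching y values: none (0 points).
  x = 3: rhs = 14, matching y values: none (0 points).
  x = 4: rhs = 9, matching y values: 3, 14 (2 points).
  x = 5: rhs = 11, matching y values: none (0 points).
  x = 6: rhs = 9, matching y values: 3, 14 (2 points).
  x = 7: rhs = 9, matching y values: 3, 14 (2 points).
  x = 8: rhs = 0, matching y values: 0 (1 points).
  x = 9: rhs = 5, matching y values: none (0 points).
  x = 10: rhs = 13, matching y values: 8, 9 (2 points).
  x = 11: rhs = 13, matching y values: 8, 9 (2 points).
  x = 12: rhs = 11, matching y values: none (0 points).
  x = 13: rhs = 13, matching y values: 8, 9 (2 points).
  x = 14: rhs = 8, matching y values: 5, 12 (2 points).
  x = 15: rhs = 2, matching y values: 6, 11 (2 points).
  x = 16: rhs = 1, matching y values: 1, 16 (2 points).
Total affine count: 21.
Full point count |E(F_17)| = 21 + 1 = 22.
Hasse bound: |22 − (17+1)| = |4| = 4 ≤ 2√17 ≈ 8.2462 ✓.


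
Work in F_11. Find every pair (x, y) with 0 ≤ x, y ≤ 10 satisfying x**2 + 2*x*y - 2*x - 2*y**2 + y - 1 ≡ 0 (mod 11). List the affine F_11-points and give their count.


Affine F_11-points: {(0, 8), (0, 9), (1, 3), (1, 4), (4, 4), (4, 6), (6, 3), (6, 9), (8, 6), (8, 8)}; count = 10.

For each of the 121 pairs (x, y) ∈ F_11², evaluate f(x, y) mod 11. Record the zeros.
  x = 0: [0↦10, 1↦9, 2↦4, 3↦6, 4↦4, 5↦9, 6↦10, 7↦7, 8↦0, 9↦0, 10↦7]  zeros at y ∈ {8, 9}
  x = 1: [0↦9, 1↦10, 2↦7, 3↦0, 4↦0, 5↦7, 6↦10, 7↦9, 8↦4, 9↦6, 10↦4]  zeros at y ∈ {3, 4}
  x = 2: [0↦10, 1↦2, 2↦1, 3↦7, 4↦9, 5↦7, 6↦1, 7↦2, 8↦10, 9↦3, 10↦3]  zeros at y ∈ ∅
  x = 3: [0↦2, 1↦7, 2↦8, 3↦5, 4↦9, 5↦9, 6↦5, 7↦8, 8↦7, 9↦2, 10↦4]  zeros at y ∈ ∅
  x = 4: [0↦7, 1↦3, 2↦6, 3↦5, 4↦0, 5↦2, 6↦0, 7↦5, 8↦6, 9↦3, 10↦7]  zeros at y ∈ {4, 6}
  x = 5: [0↦3, 1↦1, 2↦6, 3↦7, 4↦4, 5↦8, 6↦8, 7↦4, 8↦7, 9↦6, 10↦1]  zeros at y ∈ ∅
  x = 6: [0↦1, 1↦1, 2↦8, 3↦0, 4↦10, 5↦5, 6↦7, 7↦5, 8↦10, 9↦0, 10↦8]  zeros at y ∈ {3, 9}
  x = 7: [0↦1, 1↦3, 2↦1, 3↦6, 4↦7, 5↦4, 6↦8, 7↦8, 8↦4, 9↦7, 10↦6]  zeros at y ∈ ∅
  x = 8: [0↦3, 1↦7, 2↦7, 3↦3, 4↦6, 5↦5, 6↦0, 7↦2, 8↦0, 9↦5, 10↦6]  zeros at y ∈ {6, 8}
  x = 9: [0↦7, 1↦2, 2↦4, 3↦2, 4↦7, 5↦8, 6↦5, 7↦9, 8↦9, 9↦5, 10↦8]  zeros at y ∈ ∅
  x = 10: [0↦2, 1↦10, 2↦3, 3↦3, 4↦10, 5↦2, 6↦1, 7↦7, 8↦9, 9↦7, 10↦1]  zeros at y ∈ ∅
Collecting zeros: affine points = {(0, 8), (0, 9), (1, 3), (1, 4), (4, 4), (4, 6), (6, 3), (6, 9), (8, 6), (8, 8)}.
Total count |C(F_11)_aff| = 10.


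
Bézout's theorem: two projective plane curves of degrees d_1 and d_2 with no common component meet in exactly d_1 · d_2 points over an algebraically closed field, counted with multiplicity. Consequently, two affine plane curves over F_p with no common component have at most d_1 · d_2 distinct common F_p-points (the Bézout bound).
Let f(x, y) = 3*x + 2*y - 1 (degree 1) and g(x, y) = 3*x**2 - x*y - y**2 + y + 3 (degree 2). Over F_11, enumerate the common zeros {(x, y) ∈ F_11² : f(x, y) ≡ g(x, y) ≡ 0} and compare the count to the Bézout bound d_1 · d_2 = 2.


Common zeros: {(3, 7), (7, 1)}; count = 2; Bézout bound = 2.

deg(f) = 1, deg(g) = 2, so Bézout bound = 2.
Scan x ∈ F_11. For each x, list the y ∈ F_11 with f(x, y) ≡ 0 and those with g(x, y) ≡ 0 (mod 11); the common zeros in that column are the intersection.
  x = 0: f ≡ 0 at y ∈ {6}; g ≡ 0 at y ∈ ∅; common: ∅.
  x = 1: f ≡ 0 at y ∈ {10}; g ≡ 0 at y ∈ ∅; common: ∅.
  x = 2: f ≡ 0 at y ∈ {3}; g ≡ 0 at y ∈ ∅; common: ∅.
  x = 3: f ≡ 0 at y ∈ {7}; g ≡ 0 at y ∈ {2, 7}; common: {7}.
  x = 4: f ≡ 0 at y ∈ {0}; g ≡ 0 at y ∈ {3, 5}; common: ∅.
  x = 5: f ≡ 0 at y ∈ {4}; g ≡ 0 at y ∈ {2, 5}; common: ∅.
  x = 6: f ≡ 0 at y ∈ {8}; g ≡ 0 at y ∈ ∅; common: ∅.
  x = 7: f ≡ 0 at y ∈ {1}; g ≡ 0 at y ∈ {1, 4}; common: {1}.
  x = 8: f ≡ 0 at y ∈ {5}; g ≡ 0 at y ∈ {1, 3}; common: ∅.
  x = 9: f ≡ 0 at y ∈ {9}; g ≡ 0 at y ∈ {4, 10}; common: ∅.
  x = 10: f ≡ 0 at y ∈ {2}; g ≡ 0 at y ∈ ∅; common: ∅.
Collecting: common zeros = {(3, 7), (7, 1)}, so the count is 2.
Comparison with the Bézout bound: 2 ≤ 2 = deg(f)·deg(g), as expected for curves with no common component (the bound is attained).


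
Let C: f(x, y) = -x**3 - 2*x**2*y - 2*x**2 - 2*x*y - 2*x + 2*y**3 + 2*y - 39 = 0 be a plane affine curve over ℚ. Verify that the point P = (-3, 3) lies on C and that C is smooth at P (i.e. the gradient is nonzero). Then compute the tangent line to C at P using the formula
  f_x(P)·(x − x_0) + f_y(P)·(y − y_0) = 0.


Tangent line at P: 13*x + 44*y - 93 = 0.

Step 1: f(-3, 3) = 0, so P lies on C.
Step 2: partial derivatives
  f_x(x, y) = -3*x**2 - 4*x*y - 4*x - 2*y - 2, f_y(x, y) = -2*x**2 - 2*x + 6*y**2 + 2.
  f_x(P) = 13, f_y(P) = 44 (gradient nonzero, so P is smooth).
Step 3: tangent line at P: 13·(x − -3) + 44·(y − 3) = 0.
Expanding: 13*x + 44*y - 93 = 0.
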